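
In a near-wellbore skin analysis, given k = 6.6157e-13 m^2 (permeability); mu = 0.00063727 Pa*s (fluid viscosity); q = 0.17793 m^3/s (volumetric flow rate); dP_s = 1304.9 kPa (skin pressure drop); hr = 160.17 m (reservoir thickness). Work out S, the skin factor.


S = dP_s * 1000 * 2*pi*k*hr / (q*mu)
S = 1304.9 * 1000 * 2*pi*6.6157e-13*160.17 / (0.17793*0.00063727)
S = 7.6620


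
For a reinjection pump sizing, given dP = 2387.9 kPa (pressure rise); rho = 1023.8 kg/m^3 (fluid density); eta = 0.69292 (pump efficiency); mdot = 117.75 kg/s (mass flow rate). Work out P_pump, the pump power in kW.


P_pump = mdot * dP / (rho * eta)
P_pump = 117.75 * 2387.9 / (1023.8 * 0.69292)
P_pump = 396.35 kW


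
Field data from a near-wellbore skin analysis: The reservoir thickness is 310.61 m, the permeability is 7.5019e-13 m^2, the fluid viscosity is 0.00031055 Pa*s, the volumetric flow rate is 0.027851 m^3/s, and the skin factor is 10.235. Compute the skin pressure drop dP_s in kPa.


dP_s = S * q * mu / (2*pi*k*hr) / 1000
dP_s = 10.235 * 0.027851 * 0.00031055 / (2*pi*7.5019e-13*310.61) / 1000
dP_s = 60.464 kPa


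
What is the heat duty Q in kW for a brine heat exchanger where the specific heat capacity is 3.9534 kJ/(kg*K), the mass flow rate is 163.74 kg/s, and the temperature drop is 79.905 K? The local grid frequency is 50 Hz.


Q = mdot * cp * dT / 1000
Q = 163.74 * 3.9534 * 79.905 / 1000
Q = 51.72488 MW
Convert: 51.72488 MW * 1000.0 = 51725 kW
Q = 51725 kW


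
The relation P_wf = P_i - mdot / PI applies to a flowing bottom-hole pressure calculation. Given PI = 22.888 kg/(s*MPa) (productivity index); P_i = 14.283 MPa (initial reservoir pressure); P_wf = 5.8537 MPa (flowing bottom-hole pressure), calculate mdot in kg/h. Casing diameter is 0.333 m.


mdot = (P_i - P_wf) * PI
mdot = (14.283 - 5.8537) * 22.888
mdot = 192.9298 kg/s
Convert: 192.9298 kg/s * 3600.0 = 6.9455e+05 kg/h
mdot = 6.9455e+05 kg/h


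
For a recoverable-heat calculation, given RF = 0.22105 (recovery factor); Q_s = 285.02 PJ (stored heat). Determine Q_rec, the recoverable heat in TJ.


Q_rec = Q_s * RF
Q_rec = 285.02 * 0.22105
Q_rec = 63.00367 PJ
Convert: 63.00367 PJ * 1000.0 = 63004 TJ
Q_rec = 63004 TJ


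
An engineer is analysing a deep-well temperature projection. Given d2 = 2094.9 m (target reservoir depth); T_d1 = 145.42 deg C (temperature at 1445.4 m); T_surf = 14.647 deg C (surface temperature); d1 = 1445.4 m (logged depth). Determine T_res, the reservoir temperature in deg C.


Step 1: grad = (T_d1 - T_surf)/d1 * 1000 = (145.42 - 14.647)/1445.4 * 1000 = 90.47530 deg C/km
Step 2: T_res = T_surf + grad*d2/1000 = 14.647 + 90.47530*2094.9/1000 = 204.18 deg C
T_res = 204.18 deg C


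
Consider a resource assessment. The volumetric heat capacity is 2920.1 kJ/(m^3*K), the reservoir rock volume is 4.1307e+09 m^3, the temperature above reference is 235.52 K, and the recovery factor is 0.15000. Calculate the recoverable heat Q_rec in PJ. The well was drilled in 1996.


Step 1: Q_s = Vr*rhoc*dT/1e12 = 4.1307e+09*2920.1*235.52/1e12 = 2840.856 PJ
Step 2: Q_rec = Q_s * RF = 2840.856 * 0.15 = 426.13 PJ
Q_rec = 426.13 PJ


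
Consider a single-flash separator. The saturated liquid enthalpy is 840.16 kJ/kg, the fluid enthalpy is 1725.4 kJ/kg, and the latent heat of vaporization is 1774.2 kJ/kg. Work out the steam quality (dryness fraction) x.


x = (h - hf) / hfg
x = (1725.4 - 840.16) / 1774.2
x = 0.49895


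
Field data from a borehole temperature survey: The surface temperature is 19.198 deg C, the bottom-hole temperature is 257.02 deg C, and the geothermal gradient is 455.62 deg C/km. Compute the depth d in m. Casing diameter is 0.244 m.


d = (T_d - T_surf) / grad * 1000
d = (257.02 - 19.198) / 455.62 * 1000
d = 521.97 m


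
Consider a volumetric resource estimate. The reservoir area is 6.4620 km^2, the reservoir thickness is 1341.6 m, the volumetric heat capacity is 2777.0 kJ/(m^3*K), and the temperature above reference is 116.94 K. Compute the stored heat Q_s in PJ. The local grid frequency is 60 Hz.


Step 1: Vr = A*1e6*hr = 6.462*1e6*1341.6 = 8.669419e+09 m^3
Step 2: Q_s = Vr*rhoc*dT/1e12 = 8.669419e+09*2777.0*116.94/1e12 = 2815.3 PJ
Q_s = 2815.3 PJ


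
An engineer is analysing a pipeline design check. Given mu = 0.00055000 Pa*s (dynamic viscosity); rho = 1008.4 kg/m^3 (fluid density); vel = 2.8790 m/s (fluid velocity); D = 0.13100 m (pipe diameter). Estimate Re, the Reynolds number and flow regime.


Step 1: Re = rho*vel*D/mu = 1008.4*2.879*0.131/0.00055 = 6.9149e+05
Step 2: Re = 6.9149e+05 > 4000, so flow is turbulent.
Re = 6.9149e+05 (turbulent)


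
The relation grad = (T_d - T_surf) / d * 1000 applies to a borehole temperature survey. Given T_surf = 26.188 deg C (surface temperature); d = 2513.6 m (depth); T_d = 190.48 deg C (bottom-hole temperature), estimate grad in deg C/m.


grad = (T_d - T_surf) / d * 1000
grad = (190.48 - 26.188) / 2513.6 * 1000
grad = 65.36123 deg C/km
Convert: 65.36123 deg C/km * 0.001 = 0.065361 deg C/m
grad = 0.065361 deg C/m


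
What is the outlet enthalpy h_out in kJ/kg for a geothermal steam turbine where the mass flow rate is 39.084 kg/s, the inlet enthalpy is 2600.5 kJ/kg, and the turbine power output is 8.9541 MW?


h_out = h_in - P * 1000 / mdot
h_out = 2600.5 - 8.9541 * 1000 / 39.084
h_out = 2371.4 kJ/kg


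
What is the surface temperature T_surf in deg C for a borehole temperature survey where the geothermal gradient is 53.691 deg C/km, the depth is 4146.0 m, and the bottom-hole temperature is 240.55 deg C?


T_surf = T_d - grad * d / 1000
T_surf = 240.55 - 53.691 * 4146.0 / 1000
T_surf = 17.947 deg C


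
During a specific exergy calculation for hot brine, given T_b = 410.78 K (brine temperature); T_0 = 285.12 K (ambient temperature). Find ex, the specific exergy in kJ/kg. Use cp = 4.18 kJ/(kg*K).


ex = cp * ((T_b - T_0) - T_0 * ln(T_b/T_0))
ex = 4.18 * ((410.78 - 285.12) - 285.12 * ln(410.78/285.12))
ex = 90.075 kJ/kg


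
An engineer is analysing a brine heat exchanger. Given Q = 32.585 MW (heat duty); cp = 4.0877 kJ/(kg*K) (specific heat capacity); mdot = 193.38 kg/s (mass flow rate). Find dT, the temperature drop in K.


dT = Q * 1000 / (mdot * cp)
dT = 32.585 * 1000 / (193.38 * 4.0877)
dT = 41.222 K


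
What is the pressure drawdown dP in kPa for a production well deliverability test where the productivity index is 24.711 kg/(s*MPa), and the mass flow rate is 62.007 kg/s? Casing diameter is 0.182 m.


dP = mdot * 1000 / PI
dP = 62.007 * 1000 / 24.711
dP = 2509.3 kPa


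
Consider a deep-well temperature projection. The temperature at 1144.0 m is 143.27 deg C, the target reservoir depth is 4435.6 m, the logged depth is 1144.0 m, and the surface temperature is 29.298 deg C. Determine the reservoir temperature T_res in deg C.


Step 1: grad = (T_d1 - T_surf)/d1 * 1000 = (143.27 - 29.298)/1144.0 * 1000 = 99.62587 deg C/km
Step 2: T_res = T_surf + grad*d2/1000 = 29.298 + 99.62587*4435.6/1000 = 471.20 deg C
T_res = 471.20 deg C


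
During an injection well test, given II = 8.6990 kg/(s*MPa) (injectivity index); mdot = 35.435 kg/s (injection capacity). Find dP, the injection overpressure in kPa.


dP = mdot * 1000 / II
dP = 35.435 * 1000 / 8.6990
dP = 4073.5 kPa


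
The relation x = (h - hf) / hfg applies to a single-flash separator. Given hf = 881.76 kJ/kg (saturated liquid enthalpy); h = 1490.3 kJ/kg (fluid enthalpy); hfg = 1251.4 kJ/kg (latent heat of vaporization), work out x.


x = (h - hf) / hfg
x = (1490.3 - 881.76) / 1251.4
x = 0.48629


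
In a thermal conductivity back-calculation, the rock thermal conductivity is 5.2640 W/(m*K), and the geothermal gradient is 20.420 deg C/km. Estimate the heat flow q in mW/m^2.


q = k * grad / 1000
q = 5.2640 * 20.420 / 1000
q = 0.1074909 W/m^2
Convert: 0.1074909 W/m^2 * 1000.0 = 107.49 mW/m^2
q = 107.49 mW/m^2


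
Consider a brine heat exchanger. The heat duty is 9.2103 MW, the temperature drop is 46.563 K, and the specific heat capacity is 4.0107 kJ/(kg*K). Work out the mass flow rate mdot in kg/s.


mdot = Q * 1000 / (cp * dT)
mdot = 9.2103 * 1000 / (4.0107 * 46.563)
mdot = 49.319 kg/s


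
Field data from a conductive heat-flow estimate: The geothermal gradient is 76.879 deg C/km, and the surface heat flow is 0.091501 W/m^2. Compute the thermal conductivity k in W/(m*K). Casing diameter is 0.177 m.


k = q * 1000 / grad
k = 0.091501 * 1000 / 76.879
k = 1.1902 W/(m*K)


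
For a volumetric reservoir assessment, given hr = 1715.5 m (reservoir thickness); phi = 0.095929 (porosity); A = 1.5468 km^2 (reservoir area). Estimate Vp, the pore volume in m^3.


Vp = A * 1e6 * hr * phi
Vp = 1.5468 * 1e6 * 1715.5 * 0.095929
Vp = 2.5455e+08 m^3


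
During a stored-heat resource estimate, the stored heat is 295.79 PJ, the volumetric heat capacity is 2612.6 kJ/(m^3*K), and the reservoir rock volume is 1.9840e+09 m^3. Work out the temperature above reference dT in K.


dT = Q_s * 1e12 / (Vr * rhoc)
dT = 295.79 * 1e12 / (1.9840e+09 * 2612.6)
dT = 57.065 K


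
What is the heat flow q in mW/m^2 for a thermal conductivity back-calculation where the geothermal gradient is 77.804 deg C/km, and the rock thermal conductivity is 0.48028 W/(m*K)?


q = k * grad / 1000
q = 0.48028 * 77.804 / 1000
q = 0.03736771 W/m^2
Convert: 0.03736771 W/m^2 * 1000.0 = 37.368 mW/m^2
q = 37.368 mW/m^2


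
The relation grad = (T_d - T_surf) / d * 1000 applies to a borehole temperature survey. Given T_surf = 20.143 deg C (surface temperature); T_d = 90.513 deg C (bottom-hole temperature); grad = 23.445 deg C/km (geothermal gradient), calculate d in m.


d = (T_d - T_surf) / grad * 1000
d = (90.513 - 20.143) / 23.445 * 1000
d = 3001.5 m


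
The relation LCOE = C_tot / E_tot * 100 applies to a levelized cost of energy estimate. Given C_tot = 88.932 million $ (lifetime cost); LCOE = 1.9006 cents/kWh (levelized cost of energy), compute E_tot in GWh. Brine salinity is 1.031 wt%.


E_tot = C_tot / LCOE * 100
E_tot = 88.932 / 1.9006 * 100
E_tot = 4679.2 GWh


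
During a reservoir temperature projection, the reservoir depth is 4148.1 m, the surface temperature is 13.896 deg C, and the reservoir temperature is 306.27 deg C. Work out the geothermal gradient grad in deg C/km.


grad = (T_res - T_surf) / d * 1000
grad = (306.27 - 13.896) / 4148.1 * 1000
grad = 70.484 deg C/km


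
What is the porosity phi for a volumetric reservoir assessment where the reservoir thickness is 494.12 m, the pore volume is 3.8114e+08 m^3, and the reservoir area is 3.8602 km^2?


phi = Vp / (A * 1e6 * hr)
phi = 3.8114e+08 / (3.8602 * 1e6 * 494.12)
phi = 0.19982


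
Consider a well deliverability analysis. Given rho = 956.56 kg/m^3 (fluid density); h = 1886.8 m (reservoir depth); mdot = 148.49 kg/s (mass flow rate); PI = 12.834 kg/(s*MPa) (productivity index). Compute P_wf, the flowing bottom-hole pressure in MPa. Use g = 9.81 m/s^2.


Step 1: P_i = rho*g*h/1e6 = 956.56*9.81*1886.8/1e6 = 17.70545 MPa
Step 2: P_wf = P_i - mdot/PI = 17.70545 - 148.49/12.834 = 6.1354 MPa
P_wf = 6.1354 MPa


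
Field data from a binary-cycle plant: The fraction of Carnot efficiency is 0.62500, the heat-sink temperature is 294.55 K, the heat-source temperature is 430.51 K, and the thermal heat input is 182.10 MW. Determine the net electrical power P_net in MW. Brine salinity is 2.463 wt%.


Step 1: eta = (1 - Tc/Th)*f = (1 - 294.55/430.51)*0.625 = 0.1973822
Step 2: P_net = eta * Q_in = 0.1973822 * 182.1 = 35.943 MW
P_net = 35.943 MW


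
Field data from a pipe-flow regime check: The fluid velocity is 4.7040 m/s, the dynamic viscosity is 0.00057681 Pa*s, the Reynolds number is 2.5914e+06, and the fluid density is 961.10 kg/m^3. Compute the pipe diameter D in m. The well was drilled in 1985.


D = Re * mu / (rho * vel)
D = 2.5914e+06 * 0.00057681 / (961.10 * 4.7040)
D = 0.33062 m


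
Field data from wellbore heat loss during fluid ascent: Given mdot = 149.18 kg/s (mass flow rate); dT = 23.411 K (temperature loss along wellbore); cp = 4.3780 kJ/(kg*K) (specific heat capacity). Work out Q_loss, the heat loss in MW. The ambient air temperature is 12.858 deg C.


Q_loss = mdot * cp * dT
Q_loss = 149.18 * 4.3780 * 23.411
Q_loss = 15289.96 kW
Convert: 15289.96 kW * 0.001 = 15.290 MW
Q_loss = 15.290 MW


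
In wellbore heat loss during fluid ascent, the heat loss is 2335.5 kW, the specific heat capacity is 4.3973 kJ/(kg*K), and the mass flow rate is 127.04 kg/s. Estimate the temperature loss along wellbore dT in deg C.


dT = Q_loss / (mdot * cp)
dT = 2335.5 / (127.04 * 4.3973)
dT = 4.180741 K
Convert (temperature difference, 1 K = 1 deg C): 4.180741 K = 4.180741 deg C
dT = 4.1807 deg C


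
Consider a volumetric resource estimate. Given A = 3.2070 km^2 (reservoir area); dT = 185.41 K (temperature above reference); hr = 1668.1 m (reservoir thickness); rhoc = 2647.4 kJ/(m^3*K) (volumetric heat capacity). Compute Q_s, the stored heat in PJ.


Step 1: Vr = A*1e6*hr = 3.207*1e6*1668.1 = 5.349597e+09 m^3
Step 2: Q_s = Vr*rhoc*dT/1e12 = 5.349597e+09*2647.4*185.41/1e12 = 2625.9 PJ
Q_s = 2625.9 PJ


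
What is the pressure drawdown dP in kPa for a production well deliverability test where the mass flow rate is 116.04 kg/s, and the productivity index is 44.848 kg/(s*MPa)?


dP = mdot * 1000 / PI
dP = 116.04 * 1000 / 44.848
dP = 2587.4 kPa


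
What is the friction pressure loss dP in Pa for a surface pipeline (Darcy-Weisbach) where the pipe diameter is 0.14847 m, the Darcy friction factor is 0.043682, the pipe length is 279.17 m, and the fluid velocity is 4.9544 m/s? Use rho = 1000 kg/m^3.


dP = f * (L/D) * (rho*vel^2/2) / 1000
dP = 0.043682 * (279.17/0.14847) * (1000*4.9544^2/2) / 1000
dP = 1008.056 kPa
Convert: 1008.056 kPa * 1000.0 = 1.0081e+06 Pa
dP = 1.0081e+06 Pa


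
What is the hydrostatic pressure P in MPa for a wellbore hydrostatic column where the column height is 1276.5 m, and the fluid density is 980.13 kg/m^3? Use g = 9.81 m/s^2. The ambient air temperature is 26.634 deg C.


P = rho * g * h / 1e6
P = 980.13 * 9.81 * 1276.5 / 1e6
P = 12.274 MPa


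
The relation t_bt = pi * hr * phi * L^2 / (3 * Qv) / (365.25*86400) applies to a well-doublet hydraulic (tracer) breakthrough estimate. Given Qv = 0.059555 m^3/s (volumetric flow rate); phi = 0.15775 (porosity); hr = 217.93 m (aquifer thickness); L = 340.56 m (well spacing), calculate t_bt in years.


t_bt = pi * hr * phi * L^2 / (3 * Qv) / (365.25*86400)
t_bt = pi * 217.93 * 0.15775 * 340.56^2 / (3 * 0.059555) / (365.25*86400)
t_bt = 2.2217 years


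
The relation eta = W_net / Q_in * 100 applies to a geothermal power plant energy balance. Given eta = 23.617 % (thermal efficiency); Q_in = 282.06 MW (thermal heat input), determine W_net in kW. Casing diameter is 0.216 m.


W_net = eta / 100 * Q_in
W_net = 23.617 / 100 * 282.06
W_net = 66.61411 MW
Convert: 66.61411 MW * 1000.0 = 66614 kW
W_net = 66614 kW


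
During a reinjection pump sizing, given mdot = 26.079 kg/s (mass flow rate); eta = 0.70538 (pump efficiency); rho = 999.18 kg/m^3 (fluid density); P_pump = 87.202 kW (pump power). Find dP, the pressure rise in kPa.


dP = P_pump * rho * eta / mdot
dP = 87.202 * 999.18 * 0.70538 / 26.079
dP = 2356.7 kPa


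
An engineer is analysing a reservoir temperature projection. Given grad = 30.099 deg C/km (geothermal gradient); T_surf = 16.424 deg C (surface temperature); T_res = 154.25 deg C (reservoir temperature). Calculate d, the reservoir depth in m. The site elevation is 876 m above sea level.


d = (T_res - T_surf) / grad * 1000
d = (154.25 - 16.424) / 30.099 * 1000
d = 4579.1 m


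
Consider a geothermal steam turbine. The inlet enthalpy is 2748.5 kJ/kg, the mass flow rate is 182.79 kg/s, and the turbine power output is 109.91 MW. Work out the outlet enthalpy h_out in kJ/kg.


h_out = h_in - P * 1000 / mdot
h_out = 2748.5 - 109.91 * 1000 / 182.79
h_out = 2147.2 kJ/kg


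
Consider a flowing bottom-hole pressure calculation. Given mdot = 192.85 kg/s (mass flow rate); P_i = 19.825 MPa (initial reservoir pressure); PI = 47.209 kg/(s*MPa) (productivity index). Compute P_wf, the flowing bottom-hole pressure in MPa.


P_wf = P_i - mdot / PI
P_wf = 19.825 - 192.85 / 47.209
P_wf = 15.740 MPa


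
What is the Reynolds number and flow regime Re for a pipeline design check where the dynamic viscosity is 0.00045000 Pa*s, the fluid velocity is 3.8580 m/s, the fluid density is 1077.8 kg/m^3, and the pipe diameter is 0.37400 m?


Step 1: Re = rho*vel*D/mu = 1077.8*3.858*0.374/0.00045 = 3.4559e+06
Step 2: Re = 3.4559e+06 > 4000, so flow is turbulent.
Re = 3.4559e+06 (turbulent)


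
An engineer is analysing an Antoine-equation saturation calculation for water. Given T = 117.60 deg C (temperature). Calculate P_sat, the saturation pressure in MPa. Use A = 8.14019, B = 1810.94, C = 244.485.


P_sat = 10^(A - B/(C + T)) / 760 * 0.101325
P_sat = 10^(8.14019 - 1810.94/(244.485 + 117.60)) / 760 * 0.101325
P_sat = 0.18351 MPa


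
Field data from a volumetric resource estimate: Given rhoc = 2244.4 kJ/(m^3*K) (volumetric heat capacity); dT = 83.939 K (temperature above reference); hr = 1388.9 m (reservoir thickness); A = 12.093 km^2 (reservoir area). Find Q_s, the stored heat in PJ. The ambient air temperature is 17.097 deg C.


Step 1: Vr = A*1e6*hr = 12.093*1e6*1388.9 = 1.679597e+10 m^3
Step 2: Q_s = Vr*rhoc*dT/1e12 = 1.679597e+10*2244.4*83.939/1e12 = 3164.2 PJ
Q_s = 3164.2 PJ


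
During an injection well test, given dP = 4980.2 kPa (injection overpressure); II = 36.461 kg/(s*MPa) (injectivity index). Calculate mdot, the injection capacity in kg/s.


mdot = II * dP / 1000
mdot = 36.461 * 4980.2 / 1000
mdot = 181.58 kg/s


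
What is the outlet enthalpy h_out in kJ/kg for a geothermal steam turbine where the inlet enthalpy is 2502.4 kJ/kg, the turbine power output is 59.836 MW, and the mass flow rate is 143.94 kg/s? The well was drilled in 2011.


h_out = h_in - P * 1000 / mdot
h_out = 2502.4 - 59.836 * 1000 / 143.94
h_out = 2086.7 kJ/kg


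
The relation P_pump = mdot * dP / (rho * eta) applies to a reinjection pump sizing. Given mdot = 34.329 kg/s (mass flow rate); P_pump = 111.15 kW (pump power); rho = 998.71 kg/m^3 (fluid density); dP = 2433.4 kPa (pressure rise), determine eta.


eta = mdot * dP / (rho * P_pump)
eta = 34.329 * 2433.4 / (998.71 * 111.15)
eta = 0.75253


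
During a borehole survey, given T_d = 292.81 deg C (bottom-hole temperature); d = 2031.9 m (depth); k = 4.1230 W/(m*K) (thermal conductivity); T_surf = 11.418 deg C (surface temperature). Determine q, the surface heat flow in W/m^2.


Step 1: grad = (T_d - T_surf)/d * 1000 = (292.81 - 11.418)/2031.9 * 1000 = 138.4871 deg C/km
Step 2: q = k * grad / 1000 = 4.123 * 138.4871 / 1000 = 0.57098 W/m^2
q = 0.57098 W/m^2


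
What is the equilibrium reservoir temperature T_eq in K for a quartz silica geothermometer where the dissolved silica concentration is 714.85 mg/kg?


T_eq = 1309 / (5.19 - log10(SiO2)) - 273.15
T_eq = 1309 / (5.19 - log10(714.85)) - 273.15
T_eq = 287.2611 deg C
Convert to K: 287.2611 + 273.15 = 560.41 K
T_eq = 560.41 K


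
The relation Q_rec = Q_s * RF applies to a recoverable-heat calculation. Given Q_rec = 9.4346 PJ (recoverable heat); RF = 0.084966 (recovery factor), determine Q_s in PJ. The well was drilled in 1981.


Q_s = Q_rec / RF
Q_s = 9.4346 / 0.084966
Q_s = 111.04 PJ


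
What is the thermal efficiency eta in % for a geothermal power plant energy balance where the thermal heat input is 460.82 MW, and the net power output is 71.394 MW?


eta = W_net / Q_in * 100
eta = 71.394 / 460.82 * 100
eta = 15.493 %


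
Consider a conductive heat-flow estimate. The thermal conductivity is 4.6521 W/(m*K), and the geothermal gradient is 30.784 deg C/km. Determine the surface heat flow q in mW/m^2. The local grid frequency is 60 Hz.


q = k * grad / 1000
q = 4.6521 * 30.784 / 1000
q = 0.1432102 W/m^2
Convert: 0.1432102 W/m^2 * 1000.0 = 143.21 mW/m^2
q = 143.21 mW/m^2


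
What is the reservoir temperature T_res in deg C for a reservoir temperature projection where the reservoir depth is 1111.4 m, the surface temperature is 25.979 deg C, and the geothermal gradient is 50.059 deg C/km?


T_res = T_surf + grad * d / 1000
T_res = 25.979 + 50.059 * 1111.4 / 1000
T_res = 81.615 deg C


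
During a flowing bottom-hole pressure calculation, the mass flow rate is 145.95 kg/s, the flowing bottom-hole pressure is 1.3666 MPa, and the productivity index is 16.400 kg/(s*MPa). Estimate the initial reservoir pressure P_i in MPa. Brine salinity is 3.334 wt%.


P_i = P_wf + mdot / PI
P_i = 1.3666 + 145.95 / 16.400
P_i = 10.266 MPa


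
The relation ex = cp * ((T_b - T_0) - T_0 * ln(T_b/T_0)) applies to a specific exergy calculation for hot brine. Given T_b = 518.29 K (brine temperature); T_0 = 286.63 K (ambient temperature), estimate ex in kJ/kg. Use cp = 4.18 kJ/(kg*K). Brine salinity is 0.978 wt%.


ex = cp * ((T_b - T_0) - T_0 * ln(T_b/T_0))
ex = 4.18 * ((518.29 - 286.63) - 286.63 * ln(518.29/286.63))
ex = 258.65 kJ/kg


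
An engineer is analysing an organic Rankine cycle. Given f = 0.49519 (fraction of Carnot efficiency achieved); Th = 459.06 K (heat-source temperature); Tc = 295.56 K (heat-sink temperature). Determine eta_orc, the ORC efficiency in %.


eta_orc = (1 - Tc/Th) * f * 100
eta_orc = (1 - 295.56/459.06) * 0.49519 * 100
eta_orc = 17.637 %


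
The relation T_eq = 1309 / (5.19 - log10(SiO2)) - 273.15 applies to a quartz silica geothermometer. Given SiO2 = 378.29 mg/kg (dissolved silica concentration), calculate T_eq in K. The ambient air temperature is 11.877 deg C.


T_eq = 1309 / (5.19 - log10(SiO2)) - 273.15
T_eq = 1309 / (5.19 - log10(378.29)) - 273.15
T_eq = 227.9649 deg C
Convert to K: 227.9649 + 273.15 = 501.11 K
T_eq = 501.11 K


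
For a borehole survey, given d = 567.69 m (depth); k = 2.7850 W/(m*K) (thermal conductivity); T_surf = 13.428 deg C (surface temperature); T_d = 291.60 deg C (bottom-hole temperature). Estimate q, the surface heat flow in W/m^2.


Step 1: grad = (T_d - T_surf)/d * 1000 = (291.6 - 13.428)/567.69 * 1000 = 490.0069 deg C/km
Step 2: q = k * grad / 1000 = 2.785 * 490.0069 / 1000 = 1.3647 W/m^2
q = 1.3647 W/m^2


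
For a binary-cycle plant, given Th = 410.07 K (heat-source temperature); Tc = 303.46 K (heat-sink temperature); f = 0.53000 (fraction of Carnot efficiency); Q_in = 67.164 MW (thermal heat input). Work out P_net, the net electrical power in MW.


Step 1: eta = (1 - Tc/Th)*f = (1 - 303.46/410.07)*0.53 = 0.1377894
Step 2: P_net = eta * Q_in = 0.1377894 * 67.164 = 9.2545 MW
P_net = 9.2545 MW


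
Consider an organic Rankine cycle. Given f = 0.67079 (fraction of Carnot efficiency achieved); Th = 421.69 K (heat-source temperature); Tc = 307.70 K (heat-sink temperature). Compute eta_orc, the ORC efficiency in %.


eta_orc = (1 - Tc/Th) * f * 100
eta_orc = (1 - 307.70/421.69) * 0.67079 * 100
eta_orc = 18.133 %


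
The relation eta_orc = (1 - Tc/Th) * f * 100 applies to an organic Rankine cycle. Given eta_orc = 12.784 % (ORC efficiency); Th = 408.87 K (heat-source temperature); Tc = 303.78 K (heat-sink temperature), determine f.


f = (eta_orc/100) / (1 - Tc/Th)
f = (12.784/100) / (1 - 303.78/408.87)
f = 0.49738


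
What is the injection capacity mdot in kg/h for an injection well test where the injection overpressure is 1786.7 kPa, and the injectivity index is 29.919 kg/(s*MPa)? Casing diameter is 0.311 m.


mdot = II * dP / 1000
mdot = 29.919 * 1786.7 / 1000
mdot = 53.45628 kg/s
Convert: 53.45628 kg/s * 3600.0 = 1.9244e+05 kg/h
mdot = 1.9244e+05 kg/h


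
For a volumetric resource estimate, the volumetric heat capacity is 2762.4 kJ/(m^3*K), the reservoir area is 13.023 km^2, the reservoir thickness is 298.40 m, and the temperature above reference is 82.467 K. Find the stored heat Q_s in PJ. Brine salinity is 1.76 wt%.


Step 1: Vr = A*1e6*hr = 13.023*1e6*298.4 = 3.886063e+09 m^3
Step 2: Q_s = Vr*rhoc*dT/1e12 = 3.886063e+09*2762.4*82.467/1e12 = 885.27 PJ
Q_s = 885.27 PJ


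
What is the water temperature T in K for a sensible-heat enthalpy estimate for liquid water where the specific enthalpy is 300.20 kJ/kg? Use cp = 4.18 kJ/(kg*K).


T = h / cp
T = 300.20 / 4.18
T = 71.81818 deg C
Convert to K: 71.81818 + 273.15 = 344.97 K
T = 344.97 K


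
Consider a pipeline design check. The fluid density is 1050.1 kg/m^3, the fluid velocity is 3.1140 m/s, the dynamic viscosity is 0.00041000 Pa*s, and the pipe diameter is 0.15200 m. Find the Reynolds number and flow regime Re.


Step 1: Re = rho*vel*D/mu = 1050.1*3.114*0.152/0.00041 = 1.2123e+06
Step 2: Re = 1.2123e+06 > 4000, so flow is turbulent.
Re = 1.2123e+06 (turbulent)


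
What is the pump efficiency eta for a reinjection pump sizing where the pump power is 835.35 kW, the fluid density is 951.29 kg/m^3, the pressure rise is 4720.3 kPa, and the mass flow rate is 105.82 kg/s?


eta = mdot * dP / (rho * P_pump)
eta = 105.82 * 4720.3 / (951.29 * 835.35)
eta = 0.62857


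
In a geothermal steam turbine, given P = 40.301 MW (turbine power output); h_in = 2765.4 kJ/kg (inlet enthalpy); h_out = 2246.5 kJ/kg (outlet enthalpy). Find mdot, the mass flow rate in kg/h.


mdot = P * 1000 / (h_in - h_out)
mdot = 40.301 * 1000 / (2765.4 - 2246.5)
mdot = 77.66622 kg/s
Convert: 77.66622 kg/s * 3600.0 = 2.7960e+05 kg/h
mdot = 2.7960e+05 kg/h


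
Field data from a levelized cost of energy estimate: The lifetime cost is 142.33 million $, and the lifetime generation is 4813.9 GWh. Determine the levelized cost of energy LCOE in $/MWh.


LCOE = C_tot / E_tot * 100
LCOE = 142.33 / 4813.9 * 100
LCOE = 2.956646 cents/kWh
Convert: 2.956646 cents/kWh * 10.0 = 29.566 $/MWh
LCOE = 29.566 $/MWh


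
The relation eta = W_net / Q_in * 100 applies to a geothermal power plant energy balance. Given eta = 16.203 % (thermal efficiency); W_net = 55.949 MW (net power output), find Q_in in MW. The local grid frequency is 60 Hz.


Q_in = W_net / (eta / 100)
Q_in = 55.949 / (16.203 / 100)
Q_in = 345.30 MW


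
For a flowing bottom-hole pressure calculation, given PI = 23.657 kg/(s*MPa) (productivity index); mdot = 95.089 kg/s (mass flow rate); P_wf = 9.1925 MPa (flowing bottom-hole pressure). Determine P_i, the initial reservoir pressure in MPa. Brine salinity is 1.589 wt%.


P_i = P_wf + mdot / PI
P_i = 9.1925 + 95.089 / 23.657
P_i = 13.212 MPa


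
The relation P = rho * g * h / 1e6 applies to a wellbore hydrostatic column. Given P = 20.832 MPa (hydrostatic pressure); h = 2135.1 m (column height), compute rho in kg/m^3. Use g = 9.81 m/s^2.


rho = P * 1e6 / (g * h)
rho = 20.832 * 1e6 / (9.81 * 2135.1)
rho = 994.59 kg/m^3


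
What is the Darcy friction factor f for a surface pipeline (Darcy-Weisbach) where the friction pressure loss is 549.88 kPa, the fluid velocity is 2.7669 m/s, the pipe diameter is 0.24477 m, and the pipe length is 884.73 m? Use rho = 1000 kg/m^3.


f = dP*1000 / ((L/D)*(rho*vel^2/2))
f = 549.88*1000 / ((884.73/0.24477)*(1000*2.7669^2/2))
f = 0.039743


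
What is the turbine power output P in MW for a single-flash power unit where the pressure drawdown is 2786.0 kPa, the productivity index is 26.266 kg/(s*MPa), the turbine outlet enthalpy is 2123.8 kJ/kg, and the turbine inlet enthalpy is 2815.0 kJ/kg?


Step 1: mdot = PI * dP / 1000 = 26.266 * 2786.0 / 1000 = 73.17708 kg/s
Step 2: P = mdot*(h_in - h_out)/1000 = 73.17708*(2815.0 - 2123.8)/1000 = 50.580 MW
P = 50.580 MW


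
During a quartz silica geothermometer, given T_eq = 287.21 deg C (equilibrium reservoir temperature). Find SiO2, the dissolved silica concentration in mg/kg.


SiO2 = 10^(5.19 - 1309/(T_eq + 273.15))
SiO2 = 10^(5.19 - 1309/(287.21 + 273.15))
SiO2 = 714.50 mg/kg


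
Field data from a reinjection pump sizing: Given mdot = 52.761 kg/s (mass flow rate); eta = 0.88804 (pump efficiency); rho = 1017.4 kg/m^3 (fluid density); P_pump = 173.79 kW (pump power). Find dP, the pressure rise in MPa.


dP = P_pump * rho * eta / mdot
dP = 173.79 * 1017.4 * 0.88804 / 52.761
dP = 2976.021 kPa
Convert: 2976.021 kPa * 0.001 = 2.9760 MPa
dP = 2.9760 MPa


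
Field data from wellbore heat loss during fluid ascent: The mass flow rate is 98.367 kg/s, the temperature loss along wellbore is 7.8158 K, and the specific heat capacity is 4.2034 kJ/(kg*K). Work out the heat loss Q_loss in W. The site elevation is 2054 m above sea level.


Q_loss = mdot * cp * dT
Q_loss = 98.367 * 4.2034 * 7.8158
Q_loss = 3231.645 kW
Convert: 3231.645 kW * 1000.0 = 3.2316e+06 W
Q_loss = 3.2316e+06 W


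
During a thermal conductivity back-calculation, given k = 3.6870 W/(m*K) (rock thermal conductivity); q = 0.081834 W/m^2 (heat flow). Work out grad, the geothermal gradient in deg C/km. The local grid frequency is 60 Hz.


grad = q / k * 1000
grad = 0.081834 / 3.6870 * 1000
grad = 22.195 deg C/km


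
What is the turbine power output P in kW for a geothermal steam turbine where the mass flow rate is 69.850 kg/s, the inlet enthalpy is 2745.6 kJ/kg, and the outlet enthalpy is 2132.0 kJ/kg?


P = mdot * (h_in - h_out) / 1000
P = 69.850 * (2745.6 - 2132.0) / 1000
P = 42.85996 MW
Convert: 42.85996 MW * 1000.0 = 42860 kW
P = 42860 kW


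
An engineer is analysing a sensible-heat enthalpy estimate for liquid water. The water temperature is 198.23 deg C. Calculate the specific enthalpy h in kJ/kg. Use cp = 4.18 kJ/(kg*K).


h = cp * T
h = 4.18 * 198.23
h = 828.60 kJ/kg


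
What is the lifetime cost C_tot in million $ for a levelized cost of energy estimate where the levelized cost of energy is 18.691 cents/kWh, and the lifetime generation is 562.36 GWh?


C_tot = LCOE / 100 * E_tot
C_tot = 18.691 / 100 * 562.36
C_tot = 105.11 million $


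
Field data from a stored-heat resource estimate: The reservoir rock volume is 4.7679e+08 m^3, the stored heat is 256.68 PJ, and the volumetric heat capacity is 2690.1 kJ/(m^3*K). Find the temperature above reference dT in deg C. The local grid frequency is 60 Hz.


dT = Q_s * 1e12 / (Vr * rhoc)
dT = 256.68 * 1e12 / (4.7679e+08 * 2690.1)
dT = 200.1228 K
Convert (temperature difference, 1 K = 1 deg C): 200.1228 K = 200.1228 deg C
dT = 200.12 deg C


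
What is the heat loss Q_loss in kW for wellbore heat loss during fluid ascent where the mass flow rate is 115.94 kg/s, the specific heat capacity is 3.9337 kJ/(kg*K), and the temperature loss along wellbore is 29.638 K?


Q_loss = mdot * cp * dT
Q_loss = 115.94 * 3.9337 * 29.638
Q_loss = 13517 kW


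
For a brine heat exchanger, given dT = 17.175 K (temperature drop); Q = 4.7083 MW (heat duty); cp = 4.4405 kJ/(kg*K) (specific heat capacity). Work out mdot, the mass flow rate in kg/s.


mdot = Q * 1000 / (cp * dT)
mdot = 4.7083 * 1000 / (4.4405 * 17.175)
mdot = 61.736 kg/s


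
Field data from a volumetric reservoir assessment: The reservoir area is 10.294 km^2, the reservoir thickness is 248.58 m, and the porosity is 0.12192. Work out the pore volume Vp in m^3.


Vp = A * 1e6 * hr * phi
Vp = 10.294 * 1e6 * 248.58 * 0.12192
Vp = 3.1198e+08 m^3


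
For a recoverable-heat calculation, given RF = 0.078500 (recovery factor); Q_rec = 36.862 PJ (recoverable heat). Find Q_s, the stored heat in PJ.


Q_s = Q_rec / RF
Q_s = 36.862 / 0.078500
Q_s = 469.58 PJ


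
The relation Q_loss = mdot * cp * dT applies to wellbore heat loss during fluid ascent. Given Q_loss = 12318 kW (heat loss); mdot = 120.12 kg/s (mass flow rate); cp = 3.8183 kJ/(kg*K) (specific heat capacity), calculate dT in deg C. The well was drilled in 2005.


dT = Q_loss / (mdot * cp)
dT = 12318 / (120.12 * 3.8183)
dT = 26.85683 K
Convert (temperature difference, 1 K = 1 deg C): 26.85683 K = 26.85683 deg C
dT = 26.857 deg C


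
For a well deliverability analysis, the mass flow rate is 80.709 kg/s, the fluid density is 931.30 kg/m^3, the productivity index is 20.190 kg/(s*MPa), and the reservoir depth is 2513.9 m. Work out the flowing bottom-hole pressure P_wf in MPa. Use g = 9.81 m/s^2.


Step 1: P_i = rho*g*h/1e6 = 931.3*9.81*2513.9/1e6 = 22.96712 MPa
Step 2: P_wf = P_i - mdot/PI = 22.96712 - 80.709/20.19 = 18.970 MPa
P_wf = 18.970 MPa


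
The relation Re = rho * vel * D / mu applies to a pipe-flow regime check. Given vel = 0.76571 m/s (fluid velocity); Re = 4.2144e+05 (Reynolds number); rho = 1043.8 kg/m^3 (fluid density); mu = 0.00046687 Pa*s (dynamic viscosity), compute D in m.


D = Re * mu / (rho * vel)
D = 4.2144e+05 * 0.00046687 / (1043.8 * 0.76571)
D = 0.24618 m


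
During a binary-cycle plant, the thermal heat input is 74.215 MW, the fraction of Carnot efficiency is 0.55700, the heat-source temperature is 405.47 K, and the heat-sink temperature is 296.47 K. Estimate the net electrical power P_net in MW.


Step 1: eta = (1 - Tc/Th)*f = (1 - 296.47/405.47)*0.557 = 0.1497349
Step 2: P_net = eta * Q_in = 0.1497349 * 74.215 = 11.113 MW
P_net = 11.113 MW


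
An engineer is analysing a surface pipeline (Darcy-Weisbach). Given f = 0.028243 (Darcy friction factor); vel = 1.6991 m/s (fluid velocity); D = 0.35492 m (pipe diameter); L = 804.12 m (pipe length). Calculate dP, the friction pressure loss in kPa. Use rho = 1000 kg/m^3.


dP = f * (L/D) * (rho*vel^2/2) / 1000
dP = 0.028243 * (804.12/0.35492) * (1000*1.6991^2/2) / 1000
dP = 92.365 kPa


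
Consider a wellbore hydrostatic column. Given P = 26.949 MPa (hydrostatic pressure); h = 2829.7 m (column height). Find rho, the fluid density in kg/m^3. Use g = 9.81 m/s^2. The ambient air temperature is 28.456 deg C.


rho = P * 1e6 / (g * h)
rho = 26.949 * 1e6 / (9.81 * 2829.7)
rho = 970.81 kg/m^3


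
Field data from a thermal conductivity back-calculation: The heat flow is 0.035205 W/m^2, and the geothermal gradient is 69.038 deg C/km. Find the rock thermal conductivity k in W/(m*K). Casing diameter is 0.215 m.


k = q / (grad / 1000)
k = 0.035205 / (69.038 / 1000)
k = 0.50994 W/(m*K)


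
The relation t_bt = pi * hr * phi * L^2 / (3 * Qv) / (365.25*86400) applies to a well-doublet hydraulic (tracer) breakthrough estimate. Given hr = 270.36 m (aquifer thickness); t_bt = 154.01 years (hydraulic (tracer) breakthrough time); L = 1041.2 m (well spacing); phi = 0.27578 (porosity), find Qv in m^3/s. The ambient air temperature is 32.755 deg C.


Qv = pi*hr*phi*L^2 / (3*t_bt*365.25*86400)
Qv = pi*270.36*0.27578*1041.2^2 / (3*154.01*365.25*86400)
Qv = 0.017416 m^3/s


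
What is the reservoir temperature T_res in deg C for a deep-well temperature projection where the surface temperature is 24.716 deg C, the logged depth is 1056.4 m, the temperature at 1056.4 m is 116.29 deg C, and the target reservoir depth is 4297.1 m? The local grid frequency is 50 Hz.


Step 1: grad = (T_d1 - T_surf)/d1 * 1000 = (116.29 - 24.716)/1056.4 * 1000 = 86.68497 deg C/km
Step 2: T_res = T_surf + grad*d2/1000 = 24.716 + 86.68497*4297.1/1000 = 397.21 deg C
T_res = 397.21 deg C


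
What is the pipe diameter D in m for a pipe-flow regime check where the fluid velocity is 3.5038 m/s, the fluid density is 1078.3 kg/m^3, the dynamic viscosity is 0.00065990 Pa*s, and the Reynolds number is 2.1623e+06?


D = Re * mu / (rho * vel)
D = 2.1623e+06 * 0.00065990 / (1078.3 * 3.5038)
D = 0.37767 m


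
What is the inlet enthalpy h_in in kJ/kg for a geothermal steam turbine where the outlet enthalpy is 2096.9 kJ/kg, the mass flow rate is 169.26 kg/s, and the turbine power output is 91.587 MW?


h_in = h_out + P * 1000 / mdot
h_in = 2096.9 + 91.587 * 1000 / 169.26
h_in = 2638.0 kJ/kg


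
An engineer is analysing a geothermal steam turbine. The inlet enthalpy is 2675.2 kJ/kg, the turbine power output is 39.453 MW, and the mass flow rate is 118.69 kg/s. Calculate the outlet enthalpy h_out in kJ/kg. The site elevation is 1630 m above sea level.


h_out = h_in - P * 1000 / mdot
h_out = 2675.2 - 39.453 * 1000 / 118.69
h_out = 2342.8 kJ/kg


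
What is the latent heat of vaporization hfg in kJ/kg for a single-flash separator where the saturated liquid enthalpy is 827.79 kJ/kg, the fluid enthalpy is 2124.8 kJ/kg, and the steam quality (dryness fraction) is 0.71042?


hfg = (h - hf) / x
hfg = (2124.8 - 827.79) / 0.71042
hfg = 1825.7 kJ/kg


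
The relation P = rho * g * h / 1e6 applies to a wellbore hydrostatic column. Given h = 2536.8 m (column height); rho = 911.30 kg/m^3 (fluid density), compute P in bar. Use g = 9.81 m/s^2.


P = rho * g * h / 1e6
P = 911.30 * 9.81 * 2536.8 / 1e6
P = 22.67862 MPa
Convert: 22.67862 MPa * 10.0 = 226.79 bar
P = 226.79 bar


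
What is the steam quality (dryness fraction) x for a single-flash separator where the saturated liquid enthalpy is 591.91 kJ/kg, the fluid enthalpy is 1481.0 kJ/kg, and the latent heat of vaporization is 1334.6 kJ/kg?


x = (h - hf) / hfg
x = (1481.0 - 591.91) / 1334.6
x = 0.66618


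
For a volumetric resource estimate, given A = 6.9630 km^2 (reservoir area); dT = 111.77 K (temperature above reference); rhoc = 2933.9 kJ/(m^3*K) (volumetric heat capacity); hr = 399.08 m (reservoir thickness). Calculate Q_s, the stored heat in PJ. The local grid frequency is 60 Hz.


Step 1: Vr = A*1e6*hr = 6.963*1e6*399.08 = 2.778794e+09 m^3
Step 2: Q_s = Vr*rhoc*dT/1e12 = 2.778794e+09*2933.9*111.77/1e12 = 911.23 PJ
Q_s = 911.23 PJ


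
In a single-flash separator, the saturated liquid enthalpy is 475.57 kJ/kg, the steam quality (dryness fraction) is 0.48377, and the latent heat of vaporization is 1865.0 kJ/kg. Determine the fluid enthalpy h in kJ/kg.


h = hf + x * hfg
h = 475.57 + 0.48377 * 1865.0
h = 1377.8 kJ/kg


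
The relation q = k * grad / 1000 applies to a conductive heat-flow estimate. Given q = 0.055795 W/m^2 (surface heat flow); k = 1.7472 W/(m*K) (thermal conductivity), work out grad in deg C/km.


grad = q * 1000 / k
grad = 0.055795 * 1000 / 1.7472
grad = 31.934 deg C/km


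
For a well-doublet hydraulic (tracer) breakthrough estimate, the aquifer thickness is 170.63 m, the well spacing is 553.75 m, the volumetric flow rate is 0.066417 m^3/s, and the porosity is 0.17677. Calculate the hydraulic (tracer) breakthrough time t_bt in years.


t_bt = pi * hr * phi * L^2 / (3 * Qv) / (365.25*86400)
t_bt = pi * 170.63 * 0.17677 * 553.75^2 / (3 * 0.066417) / (365.25*86400)
t_bt = 4.6210 years


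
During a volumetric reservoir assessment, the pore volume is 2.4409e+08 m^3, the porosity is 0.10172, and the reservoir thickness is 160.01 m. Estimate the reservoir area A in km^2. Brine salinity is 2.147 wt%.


A = Vp / (1e6 * hr * phi)
A = 2.4409e+08 / (1e6 * 160.01 * 0.10172)
A = 14.997 km^2


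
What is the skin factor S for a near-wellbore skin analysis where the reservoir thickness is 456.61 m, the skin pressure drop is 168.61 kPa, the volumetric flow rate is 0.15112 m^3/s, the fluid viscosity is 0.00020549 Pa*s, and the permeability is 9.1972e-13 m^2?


S = dP_s * 1000 * 2*pi*k*hr / (q*mu)
S = 168.61 * 1000 * 2*pi*9.1972e-13*456.61 / (0.15112*0.00020549)
S = 14.327


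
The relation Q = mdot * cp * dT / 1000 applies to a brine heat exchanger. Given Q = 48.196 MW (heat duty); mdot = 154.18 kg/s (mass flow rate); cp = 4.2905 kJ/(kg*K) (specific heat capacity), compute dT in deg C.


dT = Q * 1000 / (mdot * cp)
dT = 48.196 * 1000 / (154.18 * 4.2905)
dT = 72.85763 K
Convert (temperature difference, 1 K = 1 deg C): 72.85763 K = 72.85763 deg C
dT = 72.858 deg C


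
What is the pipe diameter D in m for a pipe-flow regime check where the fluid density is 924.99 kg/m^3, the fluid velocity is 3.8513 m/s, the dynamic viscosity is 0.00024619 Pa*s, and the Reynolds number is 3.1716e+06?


D = Re * mu / (rho * vel)
D = 3.1716e+06 * 0.00024619 / (924.99 * 3.8513)
D = 0.21918 m


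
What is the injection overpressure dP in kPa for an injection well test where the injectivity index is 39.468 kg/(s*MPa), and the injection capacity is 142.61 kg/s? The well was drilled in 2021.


dP = mdot * 1000 / II
dP = 142.61 * 1000 / 39.468
dP = 3613.3 kPa
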